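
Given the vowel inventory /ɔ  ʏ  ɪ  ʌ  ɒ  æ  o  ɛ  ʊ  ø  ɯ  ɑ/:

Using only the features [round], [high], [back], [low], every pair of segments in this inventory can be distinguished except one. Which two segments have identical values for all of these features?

On the given features, /o/ and /ɔ/ have an identical profile: [+round], [−high], [+back], [−low]. No other two segments in the inventory coincide on all 4 features. (They do differ in [tense], which is not among the given features.)

o, ɔ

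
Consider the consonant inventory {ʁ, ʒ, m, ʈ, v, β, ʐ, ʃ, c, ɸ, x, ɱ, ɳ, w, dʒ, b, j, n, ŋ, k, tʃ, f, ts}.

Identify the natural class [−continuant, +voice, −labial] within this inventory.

ɳ, dʒ, n, ŋ

Eliminate segments failing any feature: /ʁ, ʒ, v, β, ʐ, ʃ, ɸ, x, w, j, f/ are [+continuant]; /m, ɱ, b/ are [+labial]; /ʈ, c, k, tʃ, ts/ are [−voice]. The remaining /ɳ, dʒ, n, ŋ/ satisfy [−continuant], [+voice], [−labial].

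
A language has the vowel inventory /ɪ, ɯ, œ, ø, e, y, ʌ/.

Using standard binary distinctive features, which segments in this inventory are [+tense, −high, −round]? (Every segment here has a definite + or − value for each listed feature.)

e

The [+tense] segments are /ɯ, ø, e, y/.
Of those, [−high] gives /ø, e/.
Of those, [−round] leaves /e/.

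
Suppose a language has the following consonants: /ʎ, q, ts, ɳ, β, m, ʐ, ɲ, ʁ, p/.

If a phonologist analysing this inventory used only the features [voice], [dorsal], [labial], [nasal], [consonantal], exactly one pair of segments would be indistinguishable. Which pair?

Both /ʁ/ and /ʎ/ are [+voice], [+dorsal], [−labial], [−nasal], [+consonantal]. Since the list omits [lateral], [high] and [back] — which do distinguish the voiced uvular fricative from the palatal lateral approximant — this pair collapses; all other pairs remain distinct.

ʁ, ʎ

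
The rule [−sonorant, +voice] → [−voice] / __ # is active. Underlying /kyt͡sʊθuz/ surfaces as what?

The only segment in the rule's environment that also matches [−sonorant, +voice] is /z/. Applying [−voice] turns the voiced alveolar fricative into /s/ (voiceless alveolar fricative), giving [kyt͡sʊθus].

[kyt͡sʊθus]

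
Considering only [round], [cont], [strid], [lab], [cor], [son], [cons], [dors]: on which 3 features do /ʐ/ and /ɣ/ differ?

/ʐ/ is the voiced retroflex fricative and /ɣ/ is the voiced velar fricative. Both are [−round], [+continuant], [−labial], [−sonorant], [+consonantal]. /ʐ/ is [+strident] while /ɣ/ is [−strident]; /ʐ/ is [+coronal] while /ɣ/ is [−coronal]; /ʐ/ is [−dorsal] while /ɣ/ is [+dorsal], so the distinguishing features are [strident], [coronal], [dorsal].

[strident], [coronal], [dorsal]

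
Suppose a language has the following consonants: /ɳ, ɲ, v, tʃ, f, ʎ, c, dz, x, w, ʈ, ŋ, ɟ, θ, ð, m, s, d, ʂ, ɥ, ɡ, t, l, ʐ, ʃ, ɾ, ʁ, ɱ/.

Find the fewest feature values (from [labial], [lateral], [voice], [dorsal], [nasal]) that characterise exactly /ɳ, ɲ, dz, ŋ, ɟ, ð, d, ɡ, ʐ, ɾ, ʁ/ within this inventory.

[+voice, -lateral, -labial]

Every target segment is [+voice], [-lateral], [-labial]; each remaining inventory member fails at least one of these. Each conjunct is needed — [-lateral, -labial] alone would also admit /tʃ, c, x, ʈ, …/; [+voice, -labial] alone would also admit /ʎ, l/; [+voice, -lateral] alone would also admit /v, w, m, ɥ, …/ — and no other combination of two listed features has exactly this extension, so three is the minimum.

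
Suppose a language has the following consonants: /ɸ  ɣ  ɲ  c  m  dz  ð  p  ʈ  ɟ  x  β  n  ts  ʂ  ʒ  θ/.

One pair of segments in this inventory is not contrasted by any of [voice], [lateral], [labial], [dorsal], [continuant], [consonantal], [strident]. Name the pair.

ɟ, ɲ

On the given features, /ɟ/ and /ɲ/ have an identical profile: [+voice], [−lateral], [−labial], [+dorsal], [−continuant], [+consonantal], [−strident]. No other two segments in the inventory coincide on all 7 features. (They do differ in [sonorant] and [nasal], which are not among the given features.)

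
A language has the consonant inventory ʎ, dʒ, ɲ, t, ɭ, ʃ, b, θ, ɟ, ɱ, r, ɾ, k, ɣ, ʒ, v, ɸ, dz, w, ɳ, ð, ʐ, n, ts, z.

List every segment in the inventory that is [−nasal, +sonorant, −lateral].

Checking each segment against [−nasal], [+sonorant], [−lateral]: /r/ (alveolar trill), /ɾ/ (alveolar tap), /w/ (labial-velar glide) satisfy every feature; every other segment in the inventory fails at least one.

r, ɾ, w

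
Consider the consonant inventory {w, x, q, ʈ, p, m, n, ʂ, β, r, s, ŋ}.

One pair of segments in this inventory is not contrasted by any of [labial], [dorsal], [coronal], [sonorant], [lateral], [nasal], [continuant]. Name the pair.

Both /ʂ/ and /s/ are [−labial], [−dorsal], [+coronal], [−sonorant], [−lateral], [−nasal], [+continuant]. Since the list omits [anterior] — which does distinguish the voiceless retroflex fricative from the voiceless alveolar fricative — this pair collapses; all other pairs remain distinct.

ʂ, s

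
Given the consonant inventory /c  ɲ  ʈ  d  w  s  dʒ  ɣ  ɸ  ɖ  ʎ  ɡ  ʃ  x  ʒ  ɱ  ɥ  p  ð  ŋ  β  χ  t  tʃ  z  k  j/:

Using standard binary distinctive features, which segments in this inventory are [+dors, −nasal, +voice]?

w, ɣ, ʎ, ɡ, ɥ, j

Checking each segment against [+dorsal], [−nasal], [+voice]: /w/ (labial-velar glide), /ɣ/ (voiced velar fricative), /ʎ/ (palatal lateral approximant), /ɡ/ (voiced velar stop), /ɥ/ (labial-palatal glide), /j/ (palatal glide) satisfy every feature; every other segment in the inventory fails at least one.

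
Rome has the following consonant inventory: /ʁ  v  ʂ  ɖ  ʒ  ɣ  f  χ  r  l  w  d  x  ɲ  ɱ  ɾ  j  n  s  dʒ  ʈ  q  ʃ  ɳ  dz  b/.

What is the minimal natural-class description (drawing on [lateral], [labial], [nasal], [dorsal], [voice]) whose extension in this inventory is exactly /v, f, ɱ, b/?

The class [+labial], [−dorsal] has exactly /v, f, ɱ, b/ as its extension in this inventory. No smaller conjunction from the listed features achieves this: [−dorsal] alone would also admit /ʂ, ɖ, ʒ, r, …/; [+labial] alone would also admit /w/; and checking the remaining single features turns up none with this extension.

[+labial, −dorsal]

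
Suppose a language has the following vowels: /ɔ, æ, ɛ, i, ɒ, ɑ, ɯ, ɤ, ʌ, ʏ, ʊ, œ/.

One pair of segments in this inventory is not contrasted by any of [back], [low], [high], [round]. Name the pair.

On the given features, /ʌ/ and /ɤ/ have an identical profile: [+back], [−low], [−high], [−round]. No other two segments in the inventory coincide on all 4 features. (They do differ in [tense], which is not among the given features.)

ʌ, ɤ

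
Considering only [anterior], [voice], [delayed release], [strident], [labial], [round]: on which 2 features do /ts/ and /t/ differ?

[strident], [delayed release]

/ts/ is the voiceless alveolar affricate and /t/ is the voiceless alveolar stop. Both are [+anterior], [-voice], [-labial], [-round]. /ts/ is [+strident] while /t/ is [-strident]; /ts/ is [+delayed release] while /t/ is [-delayed release], so the distinguishing features are [strident], [delayed release].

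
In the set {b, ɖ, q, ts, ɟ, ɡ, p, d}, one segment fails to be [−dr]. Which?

/ɖ, b, p, ɡ, q, d, ɟ/ are all [−delayed release]; /ts/ (voiceless alveolar affricate) is [+delayed release].

ts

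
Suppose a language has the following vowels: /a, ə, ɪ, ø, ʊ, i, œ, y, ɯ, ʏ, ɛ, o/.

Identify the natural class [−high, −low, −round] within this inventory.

ə, ɛ

Checking each segment against [−high], [−low], [−round]: /ə/ (mid central vowel (schwa)), /ɛ/ (mid front unrounded lax vowel) satisfy every feature; every other segment in the inventory fails at least one.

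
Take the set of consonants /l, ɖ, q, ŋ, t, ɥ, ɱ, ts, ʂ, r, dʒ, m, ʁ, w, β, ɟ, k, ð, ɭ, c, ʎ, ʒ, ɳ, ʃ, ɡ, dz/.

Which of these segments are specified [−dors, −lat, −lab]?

First, the [−dorsal] segments are /l, ɖ, t, ɱ, ts, ʂ, r, dʒ, m, β, ð, ɭ, ʒ, ɳ, ʃ, dz/.
Among these, [−lateral] gives /ɖ, t, ɱ, ts, ʂ, r, dʒ, m, β, ð, ʒ, ɳ, ʃ, dz/.
Intersecting with [−labial] leaves /ɖ, t, ts, ʂ, r, dʒ, ð, ʒ, ɳ, ʃ, dz/.

ɖ, t, ts, ʂ, r, dʒ, ð, ʒ, ɳ, ʃ, dz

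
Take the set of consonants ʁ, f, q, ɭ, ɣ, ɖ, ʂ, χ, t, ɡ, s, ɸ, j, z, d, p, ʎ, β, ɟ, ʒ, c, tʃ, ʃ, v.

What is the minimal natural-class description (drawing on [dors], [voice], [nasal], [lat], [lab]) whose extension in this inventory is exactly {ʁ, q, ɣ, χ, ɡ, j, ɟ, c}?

The class [−lateral], [+dorsal] has exactly /ʁ, q, ɣ, χ, ɡ, j, ɟ, c/ as its extension in this inventory. No smaller conjunction from the listed features achieves this: [+dorsal] alone would also admit /ʎ/; [−lateral] alone would also admit /f, ɖ, ʂ, t, …/; and checking the remaining single features turns up none with this extension.

[−lat, +dors]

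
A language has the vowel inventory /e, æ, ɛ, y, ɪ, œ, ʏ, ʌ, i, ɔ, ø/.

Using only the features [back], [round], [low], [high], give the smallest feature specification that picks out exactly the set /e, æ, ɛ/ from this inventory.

[−high, −back, −round]

Every target segment is [−high], [−back], [−round]; each remaining inventory member fails at least one of these. Each conjunct is needed — [−back, −round] alone would also admit /ɪ, i/; [−high, −round] alone would also admit /ʌ/; [−high, −back] alone would also admit /œ, ø/ — and no other combination of two listed features has exactly this extension, so three is the minimum.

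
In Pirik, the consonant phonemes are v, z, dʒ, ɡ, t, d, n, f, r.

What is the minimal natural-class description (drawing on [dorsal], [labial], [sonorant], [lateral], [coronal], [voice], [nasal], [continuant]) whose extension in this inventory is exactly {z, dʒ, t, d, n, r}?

/z, dʒ, t, d, n, r/ are exactly the [+coronal] segments in the inventory, so a single feature suffices.

[+coronal]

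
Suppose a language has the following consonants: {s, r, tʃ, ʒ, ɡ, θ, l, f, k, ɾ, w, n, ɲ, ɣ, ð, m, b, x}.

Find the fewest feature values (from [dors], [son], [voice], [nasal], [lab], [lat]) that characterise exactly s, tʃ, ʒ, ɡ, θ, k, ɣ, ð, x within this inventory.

/s, tʃ, ʒ, ɡ, θ, k, ɣ, ð, x/ are all [-sonorant], [-labial], and no other segment in the inventory matches both values. Dropping any one of them over-generates: [-labial] alone would also admit /r, l, ɾ, n, …/; [-sonorant] alone would also admit /f, b/. No other single listed feature picks out exactly this set either, so fewer than two features will not do.

[-son, -lab]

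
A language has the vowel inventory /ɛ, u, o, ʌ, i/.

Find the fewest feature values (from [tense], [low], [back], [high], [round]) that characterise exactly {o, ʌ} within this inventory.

[−high, +back]

The class [−high], [+back] has exactly /o, ʌ/ as its extension in this inventory. No smaller conjunction from the listed features achieves this: [+back] alone would also admit /u/; [−high] alone would also admit /ɛ/; and checking the remaining single features turns up none with this extension.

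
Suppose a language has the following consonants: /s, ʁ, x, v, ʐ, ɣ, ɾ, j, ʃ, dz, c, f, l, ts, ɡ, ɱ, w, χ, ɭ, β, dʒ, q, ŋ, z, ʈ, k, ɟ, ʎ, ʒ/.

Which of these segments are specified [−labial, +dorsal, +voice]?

ʁ, ɣ, j, ɡ, ŋ, ɟ, ʎ

Checking each segment against [−labial], [+dorsal], [+voice]: /ʁ/ (voiced uvular fricative), /ɣ/ (voiced velar fricative), /j/ (palatal glide), /ɡ/ (voiced velar stop), /ŋ/ (velar nasal), /ɟ/ (voiced palatal stop), among others, satisfy every feature; every other segment in the inventory fails at least one.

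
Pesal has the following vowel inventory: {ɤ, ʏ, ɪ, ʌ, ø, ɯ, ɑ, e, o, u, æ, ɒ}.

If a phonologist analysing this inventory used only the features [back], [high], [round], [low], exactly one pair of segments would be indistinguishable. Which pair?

/ɤ/ (mid back unrounded tense vowel) and /ʌ/ (mid back unrounded lax vowel) are both [+back], [−high], [−round], [−low], so none of the listed features separates them. (They do differ in [tense], which is not among the given features.) Every other pair in the inventory differs on at least one listed feature.

ɤ, ʌ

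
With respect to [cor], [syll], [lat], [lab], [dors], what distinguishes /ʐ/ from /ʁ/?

/ʐ/ (voiced retroflex fricative) and /ʁ/ (voiced uvular fricative) agree on [−syllabic], [−lateral], [−labial]. They differ on [coronal] (/ʐ/ [+], /ʁ/ [−]), [dorsal] (/ʐ/ [−], /ʁ/ [+]).

[coronal], [dorsal]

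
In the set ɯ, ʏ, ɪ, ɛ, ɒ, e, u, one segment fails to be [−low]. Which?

ɒ

/ɒ/ is the low back rounded vowel, which is [+low]; the rest — /ɪ, ʏ, ɛ, u, e, ɯ/ — are [−low].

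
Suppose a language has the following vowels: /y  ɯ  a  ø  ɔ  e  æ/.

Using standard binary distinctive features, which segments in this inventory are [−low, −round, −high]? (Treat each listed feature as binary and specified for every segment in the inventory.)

e

Checking each segment against [−low], [−round], [−high]: /e/ (mid front unrounded tense vowel) satisfies every feature; every other segment in the inventory fails at least one.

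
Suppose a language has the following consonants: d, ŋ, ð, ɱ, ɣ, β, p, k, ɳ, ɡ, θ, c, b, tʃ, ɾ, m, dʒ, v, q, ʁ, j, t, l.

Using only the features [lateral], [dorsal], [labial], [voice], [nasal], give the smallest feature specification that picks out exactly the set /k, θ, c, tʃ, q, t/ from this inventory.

[-voice, -labial]

The class [-voice], [-labial] has exactly /k, θ, c, tʃ, q, t/ as its extension in this inventory. No smaller conjunction from the listed features achieves this: [-labial] alone would also admit /d, ŋ, ð, ɣ, …/; [-voice] alone would also admit /p/; and checking the remaining single features turns up none with this extension.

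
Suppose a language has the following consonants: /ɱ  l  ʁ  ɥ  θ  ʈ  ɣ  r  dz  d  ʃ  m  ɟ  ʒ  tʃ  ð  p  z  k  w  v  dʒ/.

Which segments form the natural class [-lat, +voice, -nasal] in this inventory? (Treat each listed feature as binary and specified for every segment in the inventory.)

Among the inventory, the [-lateral] segments are /ɱ, ʁ, ɥ, θ, ʈ, ɣ, r, dz, d, ʃ, m, ɟ, ʒ, tʃ, ð, p, z, k, w, v, dʒ/.
Of those, [+voice] gives /ɱ, ʁ, ɥ, ɣ, r, dz, d, m, ɟ, ʒ, ð, z, w, v, dʒ/.
Intersecting with [-nasal] leaves /ʁ, ɥ, ɣ, r, dz, d, ɟ, ʒ, ð, z, w, v, dʒ/.

ʁ, ɥ, ɣ, r, dz, d, ɟ, ʒ, ð, z, w, v, dʒ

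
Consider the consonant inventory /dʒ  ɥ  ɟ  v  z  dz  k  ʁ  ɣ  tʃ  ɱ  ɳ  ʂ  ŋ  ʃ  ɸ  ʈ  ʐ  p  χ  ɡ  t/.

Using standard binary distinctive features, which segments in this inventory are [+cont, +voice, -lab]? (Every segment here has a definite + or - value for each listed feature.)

z, ʁ, ɣ, ʐ

Eliminate segments failing any feature: /dʒ, ɟ, dz, k, tʃ, ɱ, ɳ, ŋ, ʈ, p, ɡ, t/ are [-continuant]; /ɥ, v/ are [+labial]; /ʂ, ʃ, ɸ, χ/ are [-voice]. The remaining /z, ʁ, ɣ, ʐ/ satisfy [+continuant], [+voice], [-labial].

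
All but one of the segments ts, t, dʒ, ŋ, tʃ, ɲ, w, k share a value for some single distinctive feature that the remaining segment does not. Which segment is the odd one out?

/t, dʒ, ɲ, ts, k, ŋ, tʃ/ are all [−continuant], but /w/ (labial-velar glide) is [+continuant]. No other single segment can be removed to leave a set sharing one feature value that the removed segment lacks, so /w/ is the odd one out.

w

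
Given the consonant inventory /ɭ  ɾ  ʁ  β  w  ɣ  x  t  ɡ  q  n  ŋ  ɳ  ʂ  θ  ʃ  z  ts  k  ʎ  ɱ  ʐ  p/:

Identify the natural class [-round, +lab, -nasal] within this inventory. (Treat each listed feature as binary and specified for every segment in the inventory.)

The [-round] segments are /ɭ, ɾ, ʁ, β, ɣ, x, t, ɡ, q, n, ŋ, ɳ, ʂ, θ, ʃ, z, ts, k, ʎ, ɱ, ʐ, p/.
Among these, [+labial] gives /β, ɱ, p/.
Intersecting with [-nasal] leaves /β, p/.

β, p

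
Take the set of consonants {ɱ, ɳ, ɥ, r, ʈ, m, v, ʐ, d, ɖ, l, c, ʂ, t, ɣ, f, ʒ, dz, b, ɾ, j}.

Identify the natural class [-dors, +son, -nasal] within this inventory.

Eliminate segments failing any feature: /ɱ, ɳ, m/ are [+nasal]; /ɥ, c, ɣ, j/ are [+dorsal]; /ʈ, v, ʐ, d, ɖ, ʂ, t, f, ʒ, dz, b/ are [-sonorant]. The remaining /r, l, ɾ/ satisfy [-dorsal], [+sonorant], [-nasal].

r, l, ɾ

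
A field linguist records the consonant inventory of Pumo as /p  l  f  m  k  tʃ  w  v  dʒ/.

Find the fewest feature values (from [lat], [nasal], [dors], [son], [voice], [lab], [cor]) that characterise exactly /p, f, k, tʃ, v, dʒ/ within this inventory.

[−son]

Every target segment is [−sonorant] and no other inventory member is, so one feature is enough.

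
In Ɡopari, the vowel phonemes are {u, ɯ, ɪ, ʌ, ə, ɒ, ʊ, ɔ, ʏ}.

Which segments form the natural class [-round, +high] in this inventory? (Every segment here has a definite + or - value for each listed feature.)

Eliminate segments failing any feature: /u, ɒ, ʊ, ɔ, ʏ/ are [+round]; /ʌ, ə/ are [-high]. The remaining /ɯ, ɪ/ satisfy [-round], [+high].

ɯ, ɪ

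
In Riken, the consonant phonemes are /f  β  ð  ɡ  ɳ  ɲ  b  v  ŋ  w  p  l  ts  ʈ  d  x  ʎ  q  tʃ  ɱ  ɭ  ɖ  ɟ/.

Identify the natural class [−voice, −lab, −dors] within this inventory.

ts, ʈ, tʃ

Eliminate segments failing any feature: /f, p/ are [+labial]; /β, ð, ɡ, ɳ, ɲ, b, v, ŋ, w, l, d, ʎ, ɱ, ɭ, ɖ, ɟ/ are [+voice]; /x, q/ are [+dorsal]. The remaining /ts, ʈ, tʃ/ satisfy [−voice], [−labial], [−dorsal].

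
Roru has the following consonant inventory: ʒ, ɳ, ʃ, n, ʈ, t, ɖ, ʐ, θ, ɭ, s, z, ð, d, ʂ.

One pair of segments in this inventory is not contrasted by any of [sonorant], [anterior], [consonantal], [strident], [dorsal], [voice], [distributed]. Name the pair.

ɳ, ɭ

On the given features, /ɳ/ and /ɭ/ have an identical profile: [+sonorant], [−anterior], [+consonantal], [−strident], [−dorsal], [+voice], [−distributed]. No other two segments in the inventory coincide on all 7 features. (They do differ in [nasal] and [lateral], which are not among the given features.)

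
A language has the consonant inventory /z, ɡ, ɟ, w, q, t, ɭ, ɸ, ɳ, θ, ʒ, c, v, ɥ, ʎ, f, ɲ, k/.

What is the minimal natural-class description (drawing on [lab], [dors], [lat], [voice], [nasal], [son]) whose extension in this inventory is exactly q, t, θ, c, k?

The class [−voice], [−labial] has exactly /q, t, θ, c, k/ as its extension in this inventory. No smaller conjunction from the listed features achieves this: [−labial] alone would also admit /z, ɡ, ɟ, ɭ, …/; [−voice] alone would also admit /ɸ, f/; and checking the remaining single features turns up none with this extension.

[−voice, −lab]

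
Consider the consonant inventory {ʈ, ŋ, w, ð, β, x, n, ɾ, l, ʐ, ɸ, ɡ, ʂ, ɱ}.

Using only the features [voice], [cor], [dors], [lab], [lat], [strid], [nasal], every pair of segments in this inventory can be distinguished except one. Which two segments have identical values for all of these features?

On the given features, /ɾ/ and /ð/ have an identical profile: [+voice], [+coronal], [−dorsal], [−labial], [−lateral], [−strident], [−nasal]. No other two segments in the inventory coincide on all 7 features. (They do differ in [sonorant], which is not among the given features.)

ɾ, ð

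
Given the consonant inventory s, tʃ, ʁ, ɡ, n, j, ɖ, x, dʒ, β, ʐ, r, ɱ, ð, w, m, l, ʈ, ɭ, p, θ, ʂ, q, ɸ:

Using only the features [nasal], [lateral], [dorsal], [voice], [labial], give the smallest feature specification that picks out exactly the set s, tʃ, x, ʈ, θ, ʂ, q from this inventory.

/s, tʃ, x, ʈ, θ, ʂ, q/ are all [−voice], [−labial], and no other segment in the inventory matches both values. Dropping any one of them over-generates: [−labial] alone would also admit /ʁ, ɡ, n, j, …/; [−voice] alone would also admit /p, ɸ/. No other single listed feature picks out exactly this set either, so fewer than two features will not do.

[−voice, −labial]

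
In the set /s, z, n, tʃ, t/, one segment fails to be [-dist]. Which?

/tʃ/ is the voiceless postalveolar affricate, which is [+distributed]; the rest — /s, z, t, n/ — are [-distributed].

tʃ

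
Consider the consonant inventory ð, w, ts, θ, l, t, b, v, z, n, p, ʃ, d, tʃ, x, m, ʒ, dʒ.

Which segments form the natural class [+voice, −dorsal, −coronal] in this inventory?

Eliminate segments failing any feature: /ð, l, z, n, d, ʒ, dʒ/ are [+coronal]; /w/ is [+dorsal]; /ts, θ, t, p, ʃ, tʃ, x/ are [−voice]. The remaining /b, v, m/ satisfy [+voice], [−dorsal], [−coronal].

b, v, m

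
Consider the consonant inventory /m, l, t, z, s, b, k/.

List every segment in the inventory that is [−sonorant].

The [−sonorant] segments here are /t, z, s, b, k/; the remaining /m, l/ are [+sonorant].

t, z, s, b, k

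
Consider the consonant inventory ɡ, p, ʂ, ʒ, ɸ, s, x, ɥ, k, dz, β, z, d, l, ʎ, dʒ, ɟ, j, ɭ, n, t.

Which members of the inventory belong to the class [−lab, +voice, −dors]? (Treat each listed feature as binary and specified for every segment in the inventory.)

Checking each segment against [−labial], [+voice], [−dorsal]: /ʒ/ (voiced postalveolar fricative), /dz/ (voiced alveolar affricate), /z/ (voiced alveolar fricative), /d/ (voiced alveolar stop), /l/ (alveolar lateral approximant), /dʒ/ (voiced postalveolar affricate), among others, satisfy every feature; every other segment in the inventory fails at least one.

ʒ, dz, z, d, l, dʒ, ɭ, n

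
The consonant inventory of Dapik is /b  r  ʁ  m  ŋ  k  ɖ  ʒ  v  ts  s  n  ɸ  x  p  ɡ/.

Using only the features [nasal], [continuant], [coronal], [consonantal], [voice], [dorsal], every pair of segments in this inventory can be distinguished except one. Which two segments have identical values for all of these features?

Both /ʒ/ and /r/ are [-nasal], [+continuant], [+coronal], [+consonantal], [+voice], [-dorsal]. Since the list omits [sonorant], [strident] and [anterior] — which do distinguish the voiced postalveolar fricative from the alveolar trill — this pair collapses; all other pairs remain distinct.

ʒ, r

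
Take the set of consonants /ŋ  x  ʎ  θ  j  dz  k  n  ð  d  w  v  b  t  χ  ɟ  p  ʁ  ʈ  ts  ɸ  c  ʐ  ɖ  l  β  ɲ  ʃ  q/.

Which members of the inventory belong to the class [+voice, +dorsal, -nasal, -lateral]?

j, w, ɟ, ʁ

First, the [+voice] segments are /ŋ, ʎ, j, dz, n, ð, d, w, v, b, ɟ, ʁ, ʐ, ɖ, l, β, ɲ/.
Then [+dorsal] gives /ŋ, ʎ, j, w, ɟ, ʁ, ɲ/.
Intersecting with [-nasal] gives /ʎ, j, w, ɟ, ʁ/.
Among these, [-lateral] leaves /j, w, ɟ, ʁ/.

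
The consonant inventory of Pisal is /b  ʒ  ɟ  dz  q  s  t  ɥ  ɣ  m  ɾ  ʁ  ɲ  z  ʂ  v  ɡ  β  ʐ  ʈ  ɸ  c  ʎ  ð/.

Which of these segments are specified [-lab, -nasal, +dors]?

Eliminate segments failing any feature: /b, ɥ, m, v, β, ɸ/ are [+labial]; /ʒ, dz, s, t, ɾ, z, ʂ, ʐ, ʈ, ð/ are [-dorsal]; /ɲ/ is [+nasal]. The remaining /ɟ, q, ɣ, ʁ, ɡ, c, ʎ/ satisfy [-labial], [-nasal], [+dorsal].

ɟ, q, ɣ, ʁ, ɡ, c, ʎ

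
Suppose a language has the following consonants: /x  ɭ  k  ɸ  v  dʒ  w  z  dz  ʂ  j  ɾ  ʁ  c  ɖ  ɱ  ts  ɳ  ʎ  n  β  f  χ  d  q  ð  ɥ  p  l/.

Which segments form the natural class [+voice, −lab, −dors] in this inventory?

ɭ, dʒ, z, dz, ɾ, ɖ, ɳ, n, d, ð, l

Checking each segment against [+voice], [−labial], [−dorsal]: /ɭ/ (retroflex lateral approximant), /dʒ/ (voiced postalveolar affricate), /z/ (voiced alveolar fricative), /dz/ (voiced alveolar affricate), /ɾ/ (alveolar tap), /ɖ/ (voiced retroflex stop), among others, satisfy every feature; every other segment in the inventory fails at least one.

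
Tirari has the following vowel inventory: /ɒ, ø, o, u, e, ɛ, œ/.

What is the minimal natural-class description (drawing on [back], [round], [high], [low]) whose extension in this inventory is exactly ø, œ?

/ø, œ/ are all [-back], [+round], and no other segment in the inventory matches both values. Dropping any one of them over-generates: [+round] alone would also admit /ɒ, o, u/; [-back] alone would also admit /e, ɛ/. No other single listed feature picks out exactly this set either, so fewer than two features will not do.

[-back, +round]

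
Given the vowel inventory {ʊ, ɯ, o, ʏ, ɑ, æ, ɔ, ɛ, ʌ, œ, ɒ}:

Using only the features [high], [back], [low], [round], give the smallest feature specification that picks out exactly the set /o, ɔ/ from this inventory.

Every target segment is [-high], [-low], [+back], [+round]; each remaining inventory member fails at least one of these. Each conjunct is needed — [-low, +back, +round] alone would also admit /ʊ/; [-high, +back, +round] alone would also admit /ɒ/; [-high, -low, +round] alone would also admit /œ/; [-high, -low, +back] alone would also admit /ʌ/ — and no other combination of three listed features has exactly this extension, so four is the minimum.

[-high, -low, +back, +round]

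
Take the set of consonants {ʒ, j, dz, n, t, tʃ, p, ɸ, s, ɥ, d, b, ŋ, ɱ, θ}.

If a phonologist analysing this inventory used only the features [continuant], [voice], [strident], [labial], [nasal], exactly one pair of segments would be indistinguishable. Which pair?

Both /n/ and /ŋ/ are [−continuant], [+voice], [−strident], [−labial], [+nasal]. Since the list omits [coronal] and [dorsal] — which do distinguish the alveolar nasal from the velar nasal — this pair collapses; all other pairs remain distinct.

n, ŋ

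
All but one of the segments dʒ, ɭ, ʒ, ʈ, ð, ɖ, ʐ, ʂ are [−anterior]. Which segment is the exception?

ð

/ɭ, ʒ, ʐ, ʂ, ʈ, dʒ, ɖ/ are all [−anterior]; /ð/ (voiced dental fricative) is [+anterior].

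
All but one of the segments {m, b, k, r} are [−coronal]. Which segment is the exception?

/k, m, b/ are all [−coronal]; /r/ (alveolar trill) is [+coronal].

r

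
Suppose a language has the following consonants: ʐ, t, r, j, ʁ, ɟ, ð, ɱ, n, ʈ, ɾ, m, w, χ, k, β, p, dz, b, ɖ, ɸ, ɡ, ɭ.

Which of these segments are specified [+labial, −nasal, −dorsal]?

β, p, b, ɸ

Checking each segment against [+labial], [−nasal], [−dorsal]: /β/ (voiced bilabial fricative), /p/ (voiceless bilabial stop), /b/ (voiced bilabial stop), /ɸ/ (voiceless bilabial fricative) satisfy every feature; every other segment in the inventory fails at least one.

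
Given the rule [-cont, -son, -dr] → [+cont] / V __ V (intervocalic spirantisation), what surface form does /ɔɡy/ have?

[ɔɣy]

The only segment in the rule's environment that also matches [-cont, -son, -dr] is /ɡ/. Applying [+continuant] turns the voiced velar stop into /ɣ/ (voiced velar fricative), giving [ɔɣy].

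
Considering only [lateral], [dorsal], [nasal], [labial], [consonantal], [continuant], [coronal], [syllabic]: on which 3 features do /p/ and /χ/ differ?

[continuant], [labial], [dorsal]

/p/ (voiceless bilabial stop) and /χ/ (voiceless uvular fricative) agree on [−lateral], [−nasal], [+consonantal], [−coronal], [−syllabic]. They differ on [continuant] (/p/ [−], /χ/ [+]), [labial] (/p/ [+], /χ/ [−]), [dorsal] (/p/ [−], /χ/ [+]).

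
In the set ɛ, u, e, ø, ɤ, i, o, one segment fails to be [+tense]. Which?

/i, ø, u, o, e, ɤ/ are all [+tense]; /ɛ/ (mid front unrounded lax vowel) is [−tense].

ɛ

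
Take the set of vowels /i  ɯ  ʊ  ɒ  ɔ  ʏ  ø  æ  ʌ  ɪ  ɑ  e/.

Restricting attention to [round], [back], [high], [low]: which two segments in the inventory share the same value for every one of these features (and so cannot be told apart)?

Both /ɪ/ and /i/ are [−round], [−back], [+high], [−low]. Since the list omits [tense] — which does distinguish the high front unrounded lax vowel from the high front unrounded tense vowel — this pair collapses; all other pairs remain distinct.

ɪ, i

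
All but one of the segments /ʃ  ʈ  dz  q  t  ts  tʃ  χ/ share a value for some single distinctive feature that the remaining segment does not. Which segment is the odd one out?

dz

The remaining segments after removing /dz/ share [−voice]; /dz/ (voiced alveolar affricate) is [+voice]. For every other candidate removal, the leftover set fails to share any single feature value that the removed segment lacks.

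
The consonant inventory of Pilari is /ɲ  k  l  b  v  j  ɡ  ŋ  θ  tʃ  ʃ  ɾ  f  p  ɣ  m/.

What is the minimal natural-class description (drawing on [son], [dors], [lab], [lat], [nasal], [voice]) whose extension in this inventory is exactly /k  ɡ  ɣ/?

[−son, +dors]

The class [−sonorant], [+dorsal] has exactly /k, ɡ, ɣ/ as its extension in this inventory. No smaller conjunction from the listed features achieves this: [+dorsal] alone would also admit /ɲ, j, ŋ/; [−sonorant] alone would also admit /b, v, θ, tʃ, …/; and checking the remaining single features turns up none with this extension.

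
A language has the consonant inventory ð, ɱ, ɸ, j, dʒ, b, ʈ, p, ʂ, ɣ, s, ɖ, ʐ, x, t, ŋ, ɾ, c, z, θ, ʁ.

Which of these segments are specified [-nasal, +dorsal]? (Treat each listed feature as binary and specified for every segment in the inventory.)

First, the [-nasal] segments are /ð, ɸ, j, dʒ, b, ʈ, p, ʂ, ɣ, s, ɖ, ʐ, x, t, ɾ, c, z, θ, ʁ/.
Within that set, [+dorsal] leaves /j, ɣ, x, c, ʁ/.

j, ɣ, x, c, ʁ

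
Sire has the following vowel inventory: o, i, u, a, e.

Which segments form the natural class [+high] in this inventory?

The [+high] segments here are /i, u/; the remaining /o, a, e/ are [-high].

i, u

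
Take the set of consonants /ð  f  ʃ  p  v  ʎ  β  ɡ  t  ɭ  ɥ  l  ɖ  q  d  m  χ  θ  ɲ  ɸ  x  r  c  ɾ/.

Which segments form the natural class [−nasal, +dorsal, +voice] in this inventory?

ʎ, ɡ, ɥ

Eliminate segments failing any feature: /ð, f, ʃ, p, v, β, t, ɭ, l, ɖ, d, θ, ɸ, r, ɾ/ are [−dorsal]; /q, χ, x, c/ are [−voice]; /m, ɲ/ are [+nasal]. The remaining /ʎ, ɡ, ɥ/ satisfy [−nasal], [+dorsal], [+voice].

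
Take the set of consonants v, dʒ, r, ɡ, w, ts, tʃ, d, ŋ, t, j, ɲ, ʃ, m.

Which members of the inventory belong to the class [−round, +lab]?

Eliminate segments failing any feature: /dʒ, r, ɡ, ts, tʃ, d, ŋ, t, j, ɲ, ʃ/ are [−labial]; /w/ is [+round]. The remaining /v, m/ satisfy [−round], [+labial].

v, m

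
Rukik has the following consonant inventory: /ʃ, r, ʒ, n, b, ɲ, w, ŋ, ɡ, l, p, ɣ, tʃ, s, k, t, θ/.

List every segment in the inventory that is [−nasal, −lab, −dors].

ʃ, r, ʒ, l, tʃ, s, t, θ

Eliminate segments failing any feature: /n, ɲ, ŋ/ are [+nasal]; /b, w, p/ are [+labial]; /ɡ, ɣ, k/ are [+dorsal]. The remaining /ʃ, r, ʒ, l, tʃ, s, t, θ/ satisfy [−nasal], [−labial], [−dorsal].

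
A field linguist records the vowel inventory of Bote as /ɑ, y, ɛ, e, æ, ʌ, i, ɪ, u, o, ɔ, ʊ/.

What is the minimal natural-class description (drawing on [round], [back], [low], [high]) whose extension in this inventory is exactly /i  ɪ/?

/i, ɪ/ are all [+high], [-round], and no other segment in the inventory matches both values. Dropping any one of them over-generates: [-round] alone would also admit /ɑ, ɛ, e, æ, …/; [+high] alone would also admit /y, u, ʊ/. No other single listed feature picks out exactly this set either, so fewer than two features will not do.

[+high, -round]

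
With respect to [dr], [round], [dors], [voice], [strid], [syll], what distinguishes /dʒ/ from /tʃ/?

/dʒ/ (voiced postalveolar affricate) and /tʃ/ (voiceless postalveolar affricate) agree on [+delayed release], [−round], [−dorsal], [+strident], [−syllabic]. They differ on [voice] (/dʒ/ [+], /tʃ/ [−]).

[voice]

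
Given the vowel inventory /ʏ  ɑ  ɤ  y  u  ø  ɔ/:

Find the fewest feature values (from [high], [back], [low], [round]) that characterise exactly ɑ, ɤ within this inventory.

[−round]

The target set is precisely the extension of [−round] in this inventory.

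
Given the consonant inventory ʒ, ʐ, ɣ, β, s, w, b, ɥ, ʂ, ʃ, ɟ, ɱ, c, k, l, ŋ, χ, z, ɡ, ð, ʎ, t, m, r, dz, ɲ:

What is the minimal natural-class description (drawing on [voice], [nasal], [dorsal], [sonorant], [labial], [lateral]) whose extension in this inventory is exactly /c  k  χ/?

/c, k, χ/ are all [−voice], [+dorsal], and no other segment in the inventory matches both values. Dropping any one of them over-generates: [+dorsal] alone would also admit /ɣ, w, ɥ, ɟ, …/; [−voice] alone would also admit /s, ʂ, ʃ, t/. No other single listed feature picks out exactly this set either, so fewer than two features will not do.

[−voice, +dorsal]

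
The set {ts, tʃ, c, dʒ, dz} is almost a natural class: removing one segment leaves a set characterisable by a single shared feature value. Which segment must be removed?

c

The remaining segments after removing /c/ share [+delayed release]; /c/ (voiceless palatal stop) is [−delayed release]. For every other candidate removal, the leftover set fails to share any single feature value that the removed segment lacks.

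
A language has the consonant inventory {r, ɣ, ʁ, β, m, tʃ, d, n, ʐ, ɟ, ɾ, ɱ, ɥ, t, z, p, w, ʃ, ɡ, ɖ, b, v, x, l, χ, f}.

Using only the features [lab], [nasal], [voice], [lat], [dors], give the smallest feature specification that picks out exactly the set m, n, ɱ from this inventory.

[+nasal]

Every target segment is [+nasal] and no other inventory member is, so one feature is enough.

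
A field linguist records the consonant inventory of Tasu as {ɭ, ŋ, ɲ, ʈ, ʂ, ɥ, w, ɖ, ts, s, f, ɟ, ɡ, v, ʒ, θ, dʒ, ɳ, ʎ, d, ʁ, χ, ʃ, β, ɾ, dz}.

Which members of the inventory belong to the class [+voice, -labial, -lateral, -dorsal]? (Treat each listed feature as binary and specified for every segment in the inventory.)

ɖ, ʒ, dʒ, ɳ, d, ɾ, dz

Checking each segment against [+voice], [-labial], [-lateral], [-dorsal]: /ɖ/ (voiced retroflex stop), /ʒ/ (voiced postalveolar fricative), /dʒ/ (voiced postalveolar affricate), /ɳ/ (retroflex nasal), /d/ (voiced alveolar stop), /ɾ/ (alveolar tap), among others, satisfy every feature; every other segment in the inventory fails at least one.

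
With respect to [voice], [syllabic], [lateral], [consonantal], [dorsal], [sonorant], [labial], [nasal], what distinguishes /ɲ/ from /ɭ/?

[nasal], [lateral], [dorsal]

The two segments share [+voice], [−syllabic], [+consonantal], [+sonorant], [−labial]. The only features from the list on which they differ: /ɲ/ is [+nasal] while /ɭ/ is [−nasal]; /ɲ/ is [−lateral] while /ɭ/ is [+lateral]; /ɲ/ is [+dorsal] while /ɭ/ is [−dorsal].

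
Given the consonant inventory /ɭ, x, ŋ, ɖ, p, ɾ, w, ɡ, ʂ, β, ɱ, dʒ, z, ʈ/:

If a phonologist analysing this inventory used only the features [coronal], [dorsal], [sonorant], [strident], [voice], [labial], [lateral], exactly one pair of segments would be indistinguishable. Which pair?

/dʒ/ (voiced postalveolar affricate) and /z/ (voiced alveolar fricative) are both [+coronal], [-dorsal], [-sonorant], [+strident], [+voice], [-labial], [-lateral], so none of the listed features separates them. (They do differ in [continuant], [anterior] and [distributed], which are not among the given features.) Every other pair in the inventory differs on at least one listed feature.

dʒ, z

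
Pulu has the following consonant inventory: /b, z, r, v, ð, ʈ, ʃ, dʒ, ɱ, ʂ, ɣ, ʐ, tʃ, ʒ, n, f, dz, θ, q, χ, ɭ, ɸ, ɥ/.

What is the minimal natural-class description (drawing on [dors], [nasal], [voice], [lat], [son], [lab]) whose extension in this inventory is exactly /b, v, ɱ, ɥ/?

[+voice, +lab]

The class [+voice], [+labial] has exactly /b, v, ɱ, ɥ/ as its extension in this inventory. No smaller conjunction from the listed features achieves this: [+labial] alone would also admit /f, ɸ/; [+voice] alone would also admit /z, r, ð, dʒ, …/; and checking the remaining single features turns up none with this extension.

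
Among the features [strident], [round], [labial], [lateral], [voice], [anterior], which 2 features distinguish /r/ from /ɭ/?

[lateral], [anterior]

The two segments share [−strident], [−round], [−labial], [+voice]. The only features from the list on which they differ: /r/ is [−lateral] while /ɭ/ is [+lateral]; /r/ is [+anterior] while /ɭ/ is [−anterior].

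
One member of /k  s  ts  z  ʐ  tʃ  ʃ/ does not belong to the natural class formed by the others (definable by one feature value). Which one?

/ts, s, tʃ, z, ʃ, ʐ/ are all [+strident], but /k/ (voiceless velar stop) is [-strident]. No other single segment can be removed to leave a set sharing one feature value that the removed segment lacks, so /k/ is the odd one out.

k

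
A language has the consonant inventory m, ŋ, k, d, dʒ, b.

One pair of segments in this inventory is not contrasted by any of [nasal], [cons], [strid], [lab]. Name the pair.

k, d

Both /k/ and /d/ are [−nasal], [+consonantal], [−strident], [−labial]. Since the list omits [voice], [coronal] and [dorsal] — which do distinguish the voiceless velar stop from the voiced alveolar stop — this pair collapses; all other pairs remain distinct.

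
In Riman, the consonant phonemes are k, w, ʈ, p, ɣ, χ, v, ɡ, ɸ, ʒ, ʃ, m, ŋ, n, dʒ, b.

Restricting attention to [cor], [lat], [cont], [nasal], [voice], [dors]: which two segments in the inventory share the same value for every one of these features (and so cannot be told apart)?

On the given features, /w/ and /ɣ/ have an identical profile: [-coronal], [-lateral], [+continuant], [-nasal], [+voice], [+dorsal]. No other two segments in the inventory coincide on all 6 features. (They do differ in [sonorant], [labial] and [round], which are not among the given features.)

w, ɣ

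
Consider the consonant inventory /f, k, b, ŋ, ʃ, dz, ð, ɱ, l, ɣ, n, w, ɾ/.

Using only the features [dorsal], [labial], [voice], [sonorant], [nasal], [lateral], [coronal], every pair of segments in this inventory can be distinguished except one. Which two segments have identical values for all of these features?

Both /dz/ and /ð/ are [−dorsal], [−labial], [+voice], [−sonorant], [−nasal], [−lateral], [+coronal]. Since the list omits [continuant], [strident] and [distributed] — which do distinguish the voiced alveolar affricate from the voiced dental fricative — this pair collapses; all other pairs remain distinct.

dz, ð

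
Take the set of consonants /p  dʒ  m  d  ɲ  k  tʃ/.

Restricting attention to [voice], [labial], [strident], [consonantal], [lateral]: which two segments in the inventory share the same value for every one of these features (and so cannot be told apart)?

ɲ, d

On the given features, /ɲ/ and /d/ have an identical profile: [+voice], [−labial], [−strident], [+consonantal], [−lateral]. No other two segments in the inventory coincide on all 5 features. (They do differ in [sonorant], [nasal] and [dorsal], which are not among the given features.)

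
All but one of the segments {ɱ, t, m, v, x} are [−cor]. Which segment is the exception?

/t/ is the voiceless alveolar stop, which is [+coronal]; the rest — /v, ɱ, m, x/ — are [−coronal].

t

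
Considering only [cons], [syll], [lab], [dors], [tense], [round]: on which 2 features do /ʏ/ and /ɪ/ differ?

The two segments share [-consonantal], [+syllabic], [+dorsal], [-tense]. The only features from the list on which they differ: /ʏ/ is [+labial] while /ɪ/ is [-labial]; /ʏ/ is [+round] while /ɪ/ is [-round].

[labial], [round]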